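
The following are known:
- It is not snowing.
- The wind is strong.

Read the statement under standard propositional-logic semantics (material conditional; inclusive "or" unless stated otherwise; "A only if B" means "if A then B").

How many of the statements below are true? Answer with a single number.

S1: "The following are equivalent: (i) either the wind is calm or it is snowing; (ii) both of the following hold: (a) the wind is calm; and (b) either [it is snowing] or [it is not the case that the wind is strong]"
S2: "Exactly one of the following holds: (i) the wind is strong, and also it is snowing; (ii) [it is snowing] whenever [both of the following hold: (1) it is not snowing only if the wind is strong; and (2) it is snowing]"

2

Let V = "the wind is strong" (T), U = "it is snowing" (F).

S1: Formalization: (¬V ∨ U) ↔ (¬V ∧ (U ∨ ¬V))

¬V = ¬T = F
¬V ∨ U = F ∨ F = F
¬V = ¬T = F
¬V = ¬T = F
U ∨ ¬V = F ∨ F = F
¬V ∧ (U ∨ ¬V) = F ∧ F = F
(¬V ∨ U) ↔ (¬V ∧ (U ∨ ¬V)) = F ↔ F = T
So S1 is true.

S2: This is (V ∧ U) ⊕ (((¬U → V) ∧ U) → U).

V ∧ U = T ∧ F = F
¬U = ¬F = T
¬U → V = T → T = T
(¬U → V) ∧ U = T ∧ F = F
((¬U → V) ∧ U) → U = F → F = T
(V ∧ U) ⊕ (((¬U → V) ∧ U) → U) = F ⊕ T = T
Hence S2 is true.

Count: 2.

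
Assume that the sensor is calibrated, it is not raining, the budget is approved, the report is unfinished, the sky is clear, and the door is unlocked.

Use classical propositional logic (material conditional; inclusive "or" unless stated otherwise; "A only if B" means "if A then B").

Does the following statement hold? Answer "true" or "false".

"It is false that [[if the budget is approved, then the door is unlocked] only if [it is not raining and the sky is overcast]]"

True.

Let R = "the budget is approved" (T), V = "the door is locked" (F), Q = "it is raining" (F), U = "the sky is overcast" (F).
Formalization: ~((R -> ~V) -> (~Q & U))

~V = ~F = T
R -> ~V = T -> T = T
~Q = ~F = T
~Q & U = T & F = F
(R -> ~V) -> (~Q & U) = T -> F = F
~((R -> ~V) -> (~Q & U)) = ~F = T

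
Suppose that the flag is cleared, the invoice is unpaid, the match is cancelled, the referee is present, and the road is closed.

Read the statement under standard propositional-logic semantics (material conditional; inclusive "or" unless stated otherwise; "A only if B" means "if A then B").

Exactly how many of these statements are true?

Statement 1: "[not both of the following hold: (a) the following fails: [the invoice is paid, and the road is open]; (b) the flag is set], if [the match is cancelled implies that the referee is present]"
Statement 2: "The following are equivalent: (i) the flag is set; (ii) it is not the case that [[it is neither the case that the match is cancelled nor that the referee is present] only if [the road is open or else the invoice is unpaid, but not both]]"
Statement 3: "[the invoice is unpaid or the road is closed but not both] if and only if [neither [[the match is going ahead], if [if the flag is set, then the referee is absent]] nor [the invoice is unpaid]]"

3

Let R = "the match is cancelled" (T), S = "the referee is present" (T), Q = "the invoice is paid" (F), U = "the road is closed" (T), P = "the flag is set" (F).

Statement 1: This is (R → S) → (¬(Q ∧ ¬U) ↑ P).

R → S = T → T = T
¬U = ¬T = F
Q ∧ ¬U = F ∧ F = F
¬(Q ∧ ¬U) = ¬F = T
¬(Q ∧ ¬U) ↑ P = T ↑ F = T
(R → S) → (¬(Q ∧ ¬U) ↑ P) = T → T = T
Thus Statement 1 is true.

Statement 2: This is P ↔ ¬((R ↓ S) → (¬U ⊕ ¬Q)).

R ↓ S = T ↓ T = F
¬U = ¬T = F
¬Q = ¬F = T
¬U ⊕ ¬Q = F ⊕ T = T
(R ↓ S) → (¬U ⊕ ¬Q) = F → T = T
¬((R ↓ S) → (¬U ⊕ ¬Q)) = ¬T = F
P ↔ ¬((R ↓ S) → (¬U ⊕ ¬Q)) = F ↔ F = T
So Statement 2 is true.

Statement 3: In symbols: (¬Q ⊕ U) ↔ (((P → ¬S) → ¬R) ↓ ¬Q)

¬Q = ¬F = T
¬Q ⊕ U = T ⊕ T = F
¬S = ¬T = F
P → ¬S = F → F = T
¬R = ¬T = F
(P → ¬S) → ¬R = T → F = F
¬Q = ¬F = T
((P → ¬S) → ¬R) ↓ ¬Q = F ↓ T = F
(¬Q ⊕ U) ↔ (((P → ¬S) → ¬R) ↓ ¬Q) = F ↔ F = T
So Statement 3 is true.

3 of the 3 statements are true (Statement 1, Statement 2, Statement 3).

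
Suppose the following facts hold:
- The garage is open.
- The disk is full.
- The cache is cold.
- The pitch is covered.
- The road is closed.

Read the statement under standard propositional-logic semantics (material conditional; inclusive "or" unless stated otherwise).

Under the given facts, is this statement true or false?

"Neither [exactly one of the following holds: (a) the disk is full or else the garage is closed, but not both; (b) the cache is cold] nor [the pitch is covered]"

Let Q = "the disk is full" (T), P = "the garage is closed" (F), R = "the cache is warm" (F), S = "the pitch is covered" (T).
In symbols: ((Q xor P) xor ~R) nor S

Q xor P = T xor F = T
~R = ~F = T
(Q xor P) xor ~R = T xor T = F
((Q xor P) xor ~R) nor S = F nor T = F

False.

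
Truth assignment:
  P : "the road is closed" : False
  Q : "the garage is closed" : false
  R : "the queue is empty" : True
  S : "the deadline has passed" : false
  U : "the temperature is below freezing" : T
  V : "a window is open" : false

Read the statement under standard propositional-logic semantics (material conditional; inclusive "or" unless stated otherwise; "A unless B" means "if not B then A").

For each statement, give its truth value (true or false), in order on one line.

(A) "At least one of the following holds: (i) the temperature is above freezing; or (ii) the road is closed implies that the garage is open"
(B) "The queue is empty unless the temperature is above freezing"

(A) T, (B) T

(A): Formalization: not U or (P -> not Q)

not U = not True = False
not Q = not False = True
P -> not Q = False -> True = True
not U or (P -> not Q) = False or True = True
Hence (A) is true.

(B): Formalization: R or not U

not U = not True = False
R or not U = True or False = True
Thus (B) is true.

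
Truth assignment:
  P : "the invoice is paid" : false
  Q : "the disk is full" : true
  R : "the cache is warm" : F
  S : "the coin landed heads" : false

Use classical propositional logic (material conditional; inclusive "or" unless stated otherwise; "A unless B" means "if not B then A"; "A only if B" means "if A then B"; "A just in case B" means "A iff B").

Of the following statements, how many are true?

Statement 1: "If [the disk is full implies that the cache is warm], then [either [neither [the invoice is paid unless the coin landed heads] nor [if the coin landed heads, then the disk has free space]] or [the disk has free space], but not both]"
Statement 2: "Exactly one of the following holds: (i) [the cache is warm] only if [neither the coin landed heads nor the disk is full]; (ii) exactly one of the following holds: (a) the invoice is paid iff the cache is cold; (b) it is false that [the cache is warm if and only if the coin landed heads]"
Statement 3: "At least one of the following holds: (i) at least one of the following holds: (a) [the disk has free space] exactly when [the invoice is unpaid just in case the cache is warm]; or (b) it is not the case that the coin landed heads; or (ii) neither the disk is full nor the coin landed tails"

3

Statement 1: Parsed as (Q -> R) -> (((P | S) nor (S -> ~Q)) xor ~Q)

Q -> R = T -> F = F
P | S = F | F = F
~Q = ~T = F
S -> ~Q = F -> F = T
(P | S) nor (S -> ~Q) = F nor T = F
~Q = ~T = F
((P | S) nor (S -> ~Q)) xor ~Q = F xor F = F
(Q -> R) -> (((P | S) nor (S -> ~Q)) xor ~Q) = F -> F = T
Hence Statement 1 is true.

Statement 2: In symbols: (R -> (S nor Q)) xor ((P <-> ~R) xor ~(R <-> S))

S nor Q = F nor T = F
R -> (S nor Q) = F -> F = T
~R = ~F = T
P <-> ~R = F <-> T = F
R <-> S = F <-> F = T
~(R <-> S) = ~T = F
(P <-> ~R) xor ~(R <-> S) = F xor F = F
(R -> (S nor Q)) xor ((P <-> ~R) xor ~(R <-> S)) = T xor F = T
Thus Statement 2 is true.

Statement 3: Parsed as ((~Q <-> (~P <-> R)) | ~S) | (Q nor ~S)

~Q = ~T = F
~P = ~F = T
~P <-> R = T <-> F = F
~Q <-> (~P <-> R) = F <-> F = T
~S = ~F = T
(~Q <-> (~P <-> R)) | ~S = T | T = T
~S = ~F = T
Q nor ~S = T nor T = F
((~Q <-> (~P <-> R)) | ~S) | (Q nor ~S) = T | F = T
Thus Statement 3 is true.

Count: 3.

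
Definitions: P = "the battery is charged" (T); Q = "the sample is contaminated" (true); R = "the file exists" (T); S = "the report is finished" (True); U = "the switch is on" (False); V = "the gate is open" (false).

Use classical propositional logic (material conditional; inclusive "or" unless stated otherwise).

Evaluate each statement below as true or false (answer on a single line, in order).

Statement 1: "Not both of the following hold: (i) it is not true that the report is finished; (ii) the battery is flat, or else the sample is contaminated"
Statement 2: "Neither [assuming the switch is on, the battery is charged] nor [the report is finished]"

Statement 1: This is ¬S ↑ (¬P ∨ Q).

¬S = ¬T = F
¬P = ¬T = F
¬P ∨ Q = F ∨ T = T
¬S ↑ (¬P ∨ Q) = F ↑ T = T
Hence Statement 1 is true.

Statement 2: Parsed as (U → P) ↓ S

U → P = F → T = T
(U → P) ↓ S = T ↓ T = F
Hence Statement 2 is false.

Statement 1 true; Statement 2 false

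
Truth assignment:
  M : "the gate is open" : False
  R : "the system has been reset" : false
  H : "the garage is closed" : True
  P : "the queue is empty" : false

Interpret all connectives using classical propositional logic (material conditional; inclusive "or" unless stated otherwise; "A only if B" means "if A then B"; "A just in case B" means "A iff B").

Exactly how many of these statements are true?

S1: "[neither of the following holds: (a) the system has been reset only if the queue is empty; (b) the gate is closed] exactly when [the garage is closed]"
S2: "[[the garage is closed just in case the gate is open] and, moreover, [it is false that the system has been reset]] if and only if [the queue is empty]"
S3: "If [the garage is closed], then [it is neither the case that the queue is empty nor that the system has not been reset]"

1

S1: In symbols: ((R → P) ↓ ¬M) ↔ H

R → P = F → F = T
¬M = ¬F = T
(R → P) ↓ ¬M = T ↓ T = F
((R → P) ↓ ¬M) ↔ H = F ↔ T = F
So S1 is false.

S2: Formalization: ((H ↔ M) ∧ ¬R) ↔ P

H ↔ M = T ↔ F = F
¬R = ¬F = T
(H ↔ M) ∧ ¬R = F ∧ T = F
((H ↔ M) ∧ ¬R) ↔ P = F ↔ F = T
Hence S2 is true.

S3: In symbols: H → (P ↓ ¬R)

¬R = ¬F = T
P ↓ ¬R = F ↓ T = F
H → (P ↓ ¬R) = T → F = F
So S3 is false.

1 of the 3 statements is true (S2).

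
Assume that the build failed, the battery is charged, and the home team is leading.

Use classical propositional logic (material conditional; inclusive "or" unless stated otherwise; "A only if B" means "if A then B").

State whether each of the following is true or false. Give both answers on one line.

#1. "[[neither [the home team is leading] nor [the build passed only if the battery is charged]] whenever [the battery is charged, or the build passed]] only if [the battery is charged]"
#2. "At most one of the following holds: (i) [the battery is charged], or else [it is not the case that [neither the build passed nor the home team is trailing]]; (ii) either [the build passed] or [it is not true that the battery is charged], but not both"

Let Q = "the battery is charged" (True), P = "the build passed" (False), R = "the home team is leading" (True).

#1: Formalization: ((Q or P) -> (R nor (P -> Q))) -> Q

Q or P = True or False = True
P -> Q = False -> True = True
R nor (P -> Q) = True nor True = False
(Q or P) -> (R nor (P -> Q)) = True -> False = False
((Q or P) -> (R nor (P -> Q))) -> Q = False -> True = True
So #1 is true.

#2: This is (Q or not (P nor not R)) nand (P xor not Q).

not R = not True = False
P nor not R = False nor False = True
not (P nor not R) = not True = False
Q or not (P nor not R) = True or False = True
not Q = not True = False
P xor not Q = False xor False = False
(Q or not (P nor not R)) nand (P xor not Q) = True nand False = True
Hence #2 is true.

#1 true / #2 true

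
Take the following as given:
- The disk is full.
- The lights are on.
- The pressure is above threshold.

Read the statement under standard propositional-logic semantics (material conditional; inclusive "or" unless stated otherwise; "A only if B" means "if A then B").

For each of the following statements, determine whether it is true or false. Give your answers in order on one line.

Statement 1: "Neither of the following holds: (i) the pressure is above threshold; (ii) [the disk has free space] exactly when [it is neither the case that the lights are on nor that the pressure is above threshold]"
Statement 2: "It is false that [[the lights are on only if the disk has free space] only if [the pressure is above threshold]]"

Statement 1 false; Statement 2 false

Let R = "the pressure is above threshold" (True), P = "the disk is full" (True), Q = "the lights are on" (True).

Statement 1: Parsed as R nor (not P iff (Q nor R))

not P = not True = False
Q nor R = True nor True = False
not P iff (Q nor R) = False iff False = True
R nor (not P iff (Q nor R)) = True nor True = False
Hence Statement 1 is false.

Statement 2: Parsed as not ((Q -> not P) -> R)

not P = not True = False
Q -> not P = True -> False = False
(Q -> not P) -> R = False -> True = True
not ((Q -> not P) -> R) = not True = False
So Statement 2 is false.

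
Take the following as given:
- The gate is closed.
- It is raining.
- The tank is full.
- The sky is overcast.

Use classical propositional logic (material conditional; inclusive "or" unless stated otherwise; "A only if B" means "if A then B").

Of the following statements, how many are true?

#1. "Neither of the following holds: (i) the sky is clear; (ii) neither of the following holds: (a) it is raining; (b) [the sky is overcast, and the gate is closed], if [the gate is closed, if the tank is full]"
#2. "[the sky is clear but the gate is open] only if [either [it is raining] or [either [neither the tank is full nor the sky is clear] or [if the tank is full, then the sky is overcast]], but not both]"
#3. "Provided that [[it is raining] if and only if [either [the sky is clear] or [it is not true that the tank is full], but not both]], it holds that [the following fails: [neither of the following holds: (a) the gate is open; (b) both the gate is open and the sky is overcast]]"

3

Let N = "the sky is overcast" (True), R = "it is raining" (True), Q = "the tank is full" (True), H = "the gate is open" (False).

#1: This is not N nor (R nor ((Q -> not H) -> (N and not H))).

not N = not True = False
not H = not False = True
Q -> not H = True -> True = True
not H = not False = True
N and not H = True and True = True
(Q -> not H) -> (N and not H) = True -> True = True
R nor ((Q -> not H) -> (N and not H)) = True nor True = False
not N nor (R nor ((Q -> not H) -> (N and not H))) = False nor False = True
Thus #1 is true.

#2: This is (not N and H) -> (R xor ((Q nor not N) or (Q -> N))).

not N = not True = False
not N and H = False and False = False
not N = not True = False
Q nor not N = True nor False = False
Q -> N = True -> True = True
(Q nor not N) or (Q -> N) = False or True = True
R xor ((Q nor not N) or (Q -> N)) = True xor True = False
(not N and H) -> (R xor ((Q nor not N) or (Q -> N))) = False -> False = True
Thus #2 is true.

#3: Parsed as (R iff (not N xor not Q)) -> not (H nor (H and N))

not N = not True = False
not Q = not True = False
not N xor not Q = False xor False = False
R iff (not N xor not Q) = True iff False = False
H and N = False and True = False
H nor (H and N) = False nor False = True
not (H nor (H and N)) = not True = False
(R iff (not N xor not Q)) -> not (H nor (H and N)) = False -> False = True
Hence #3 is true.

3 of the 3 statements are true.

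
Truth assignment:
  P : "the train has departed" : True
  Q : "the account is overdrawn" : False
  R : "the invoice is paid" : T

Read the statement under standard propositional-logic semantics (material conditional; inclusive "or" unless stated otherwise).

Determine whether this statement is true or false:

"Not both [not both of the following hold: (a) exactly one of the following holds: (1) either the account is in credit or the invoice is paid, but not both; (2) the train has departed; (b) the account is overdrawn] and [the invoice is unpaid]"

True

Parsed as (((¬Q ⊕ R) ⊕ P) ↑ Q) ↑ ¬R

¬Q = ¬F = T
¬Q ⊕ R = T ⊕ T = F
(¬Q ⊕ R) ⊕ P = F ⊕ T = T
((¬Q ⊕ R) ⊕ P) ↑ Q = T ↑ F = T
¬R = ¬T = F
(((¬Q ⊕ R) ⊕ P) ↑ Q) ↑ ¬R = T ↑ F = T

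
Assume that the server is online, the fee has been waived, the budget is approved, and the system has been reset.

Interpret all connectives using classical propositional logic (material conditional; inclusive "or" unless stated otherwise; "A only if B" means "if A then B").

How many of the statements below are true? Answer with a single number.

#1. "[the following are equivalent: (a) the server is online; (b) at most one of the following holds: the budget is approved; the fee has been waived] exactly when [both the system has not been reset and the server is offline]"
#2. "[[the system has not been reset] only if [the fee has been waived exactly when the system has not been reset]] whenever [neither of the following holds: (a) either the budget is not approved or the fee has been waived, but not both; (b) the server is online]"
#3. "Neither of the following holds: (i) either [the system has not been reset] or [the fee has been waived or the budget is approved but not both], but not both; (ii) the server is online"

Let U = "the server is online" (True), N = "the budget is approved" (True), Q = "the fee has been waived" (True), P = "the system has been reset" (True).

#1: This is (U iff (N nand Q)) iff (not P and not U).

N nand Q = True nand True = False
U iff (N nand Q) = True iff False = False
not P = not True = False
not U = not True = False
not P and not U = False and False = False
(U iff (N nand Q)) iff (not P and not U) = False iff False = True
Hence #1 is true.

#2: Formalization: ((not N xor Q) nor U) -> (not P -> (Q iff not P))

not N = not True = False
not N xor Q = False xor True = True
(not N xor Q) nor U = True nor True = False
not P = not True = False
not P = not True = False
Q iff not P = True iff False = False
not P -> (Q iff not P) = False -> False = True
((not N xor Q) nor U) -> (not P -> (Q iff not P)) = False -> True = True
Hence #2 is true.

#3: This is (not P xor (Q xor N)) nor U.

not P = not True = False
Q xor N = True xor True = False
not P xor (Q xor N) = False xor False = False
(not P xor (Q xor N)) nor U = False nor True = False
So #3 is false.

2 of the 3 statements are true (#1, #2).

2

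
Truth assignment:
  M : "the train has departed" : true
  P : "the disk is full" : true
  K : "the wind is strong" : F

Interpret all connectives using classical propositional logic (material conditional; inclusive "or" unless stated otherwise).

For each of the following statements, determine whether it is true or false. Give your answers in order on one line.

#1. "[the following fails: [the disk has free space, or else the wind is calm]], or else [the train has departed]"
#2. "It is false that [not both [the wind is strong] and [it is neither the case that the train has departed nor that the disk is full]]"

#1: This is ¬(¬P ∨ ¬K) ∨ M.

¬P = ¬T = F
¬K = ¬F = T
¬P ∨ ¬K = F ∨ T = T
¬(¬P ∨ ¬K) = ¬T = F
¬(¬P ∨ ¬K) ∨ M = F ∨ T = T
Thus #1 is true.

#2: In symbols: ¬(K ↑ (M ↓ P))

M ↓ P = T ↓ T = F
K ↑ (M ↓ P) = F ↑ F = T
¬(K ↑ (M ↓ P)) = ¬T = F
Thus #2 is false.

#1 True / #2 False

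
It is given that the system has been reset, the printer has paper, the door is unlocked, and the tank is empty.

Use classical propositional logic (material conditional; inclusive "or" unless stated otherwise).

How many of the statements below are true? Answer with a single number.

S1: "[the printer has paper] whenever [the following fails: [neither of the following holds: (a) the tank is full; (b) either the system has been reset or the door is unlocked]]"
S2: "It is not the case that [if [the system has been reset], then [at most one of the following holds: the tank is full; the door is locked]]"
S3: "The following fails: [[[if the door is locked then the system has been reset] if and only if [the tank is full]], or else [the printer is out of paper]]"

2

Let S = "the tank is full" (F), P = "the system has been reset" (T), R = "the door is locked" (F), Q = "the printer has paper" (T).

S1: In symbols: ~(S nor (P | ~R)) -> Q

~R = ~F = T
P | ~R = T | T = T
S nor (P | ~R) = F nor T = F
~(S nor (P | ~R)) = ~F = T
~(S nor (P | ~R)) -> Q = T -> T = T
Thus S1 is true.

S2: Parsed as ~(P -> (S nand R))

S nand R = F nand F = T
P -> (S nand R) = T -> T = T
~(P -> (S nand R)) = ~T = F
Hence S2 is false.

S3: This is ~(((R -> P) <-> S) | ~Q).

R -> P = F -> T = T
(R -> P) <-> S = T <-> F = F
~Q = ~T = F
((R -> P) <-> S) | ~Q = F | F = F
~(((R -> P) <-> S) | ~Q) = ~F = T
Thus S3 is true.

True statements: 2.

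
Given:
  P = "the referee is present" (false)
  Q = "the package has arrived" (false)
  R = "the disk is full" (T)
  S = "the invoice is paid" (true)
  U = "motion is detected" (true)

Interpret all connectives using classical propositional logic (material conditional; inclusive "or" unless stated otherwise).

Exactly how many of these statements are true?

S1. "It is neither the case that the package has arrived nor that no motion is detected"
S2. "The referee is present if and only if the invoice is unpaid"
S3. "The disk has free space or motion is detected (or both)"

S1: In symbols: Q nor not U

not U = not True = False
Q nor not U = False nor False = True
So S1 is true.

S2: Formalization: P iff not S

not S = not True = False
P iff not S = False iff False = True
Hence S2 is true.

S3: Formalization: not R or U

not R = not True = False
not R or U = False or True = True
Hence S3 is true.

3 of the 3 statements are true (S1, S2, S3).

3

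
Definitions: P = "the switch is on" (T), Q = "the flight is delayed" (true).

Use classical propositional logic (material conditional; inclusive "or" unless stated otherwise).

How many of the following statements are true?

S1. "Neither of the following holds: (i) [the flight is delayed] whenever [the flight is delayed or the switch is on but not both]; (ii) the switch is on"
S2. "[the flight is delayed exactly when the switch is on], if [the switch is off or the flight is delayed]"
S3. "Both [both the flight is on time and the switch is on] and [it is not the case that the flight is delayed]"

S1: In symbols: ((Q xor P) -> Q) nor P

Q xor P = True xor True = False
(Q xor P) -> Q = False -> True = True
((Q xor P) -> Q) nor P = True nor True = False
So S1 is false.

S2: In symbols: (not P or Q) -> (Q iff P)

not P = not True = False
not P or Q = False or True = True
Q iff P = True iff True = True
(not P or Q) -> (Q iff P) = True -> True = True
So S2 is true.

S3: This is (not Q and P) and not Q.

not Q = not True = False
not Q and P = False and True = False
not Q = not True = False
(not Q and P) and not Q = False and False = False
Thus S3 is false.

Count: 1.

1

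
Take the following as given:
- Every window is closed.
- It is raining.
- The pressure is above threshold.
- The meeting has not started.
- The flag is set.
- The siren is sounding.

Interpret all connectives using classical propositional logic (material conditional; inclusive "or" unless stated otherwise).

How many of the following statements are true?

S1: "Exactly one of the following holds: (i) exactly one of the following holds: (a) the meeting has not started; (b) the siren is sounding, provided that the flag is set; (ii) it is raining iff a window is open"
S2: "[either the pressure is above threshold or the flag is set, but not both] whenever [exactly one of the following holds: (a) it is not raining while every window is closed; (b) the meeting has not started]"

Let S = "the meeting has started" (F), U = "the flag is set" (T), V = "the siren is sounding" (T), Q = "it is raining" (T), P = "a window is open" (F), R = "the pressure is above threshold" (T).

S1: This is (¬S ⊕ (U → V)) ⊕ (Q ↔ P).

¬S = ¬F = T
U → V = T → T = T
¬S ⊕ (U → V) = T ⊕ T = F
Q ↔ P = T ↔ F = F
(¬S ⊕ (U → V)) ⊕ (Q ↔ P) = F ⊕ F = F
Thus S1 is false.

S2: Parsed as ((¬Q ∧ ¬P) ⊕ ¬S) → (R ⊕ U)

¬Q = ¬T = F
¬P = ¬F = T
¬Q ∧ ¬P = F ∧ T = F
¬S = ¬F = T
(¬Q ∧ ¬P) ⊕ ¬S = F ⊕ T = T
R ⊕ U = T ⊕ T = F
((¬Q ∧ ¬P) ⊕ ¬S) → (R ⊕ U) = T → F = F
Thus S2 is false.

Count: 0.

0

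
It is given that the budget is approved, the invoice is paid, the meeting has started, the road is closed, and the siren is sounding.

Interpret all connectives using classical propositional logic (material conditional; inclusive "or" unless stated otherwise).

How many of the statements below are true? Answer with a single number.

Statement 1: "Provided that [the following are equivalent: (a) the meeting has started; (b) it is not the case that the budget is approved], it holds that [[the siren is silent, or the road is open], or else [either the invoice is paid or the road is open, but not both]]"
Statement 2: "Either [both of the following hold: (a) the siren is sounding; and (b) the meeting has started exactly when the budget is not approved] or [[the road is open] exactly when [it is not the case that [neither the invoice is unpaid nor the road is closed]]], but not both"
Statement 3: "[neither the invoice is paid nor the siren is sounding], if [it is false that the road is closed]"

Let R = "the meeting has started" (T), P = "the budget is approved" (T), U = "the siren is sounding" (T), S = "the road is closed" (T), Q = "the invoice is paid" (T).

Statement 1: In symbols: (R <-> ~P) -> ((~U | ~S) | (Q xor ~S))

~P = ~T = F
R <-> ~P = T <-> F = F
~U = ~T = F
~S = ~T = F
~U | ~S = F | F = F
~S = ~T = F
Q xor ~S = T xor F = T
(~U | ~S) | (Q xor ~S) = F | T = T
(R <-> ~P) -> ((~U | ~S) | (Q xor ~S)) = F -> T = T
Hence Statement 1 is true.

Statement 2: This is (U & (R <-> ~P)) xor (~S <-> ~(~Q nor S)).

~P = ~T = F
R <-> ~P = T <-> F = F
U & (R <-> ~P) = T & F = F
~S = ~T = F
~Q = ~T = F
~Q nor S = F nor T = F
~(~Q nor S) = ~F = T
~S <-> ~(~Q nor S) = F <-> T = F
(U & (R <-> ~P)) xor (~S <-> ~(~Q nor S)) = F xor F = F
So Statement 2 is false.

Statement 3: This is ~S -> (Q nor U).

~S = ~T = F
Q nor U = T nor T = F
~S -> (Q nor U) = F -> F = T
Hence Statement 3 is true.

Count: 2.

2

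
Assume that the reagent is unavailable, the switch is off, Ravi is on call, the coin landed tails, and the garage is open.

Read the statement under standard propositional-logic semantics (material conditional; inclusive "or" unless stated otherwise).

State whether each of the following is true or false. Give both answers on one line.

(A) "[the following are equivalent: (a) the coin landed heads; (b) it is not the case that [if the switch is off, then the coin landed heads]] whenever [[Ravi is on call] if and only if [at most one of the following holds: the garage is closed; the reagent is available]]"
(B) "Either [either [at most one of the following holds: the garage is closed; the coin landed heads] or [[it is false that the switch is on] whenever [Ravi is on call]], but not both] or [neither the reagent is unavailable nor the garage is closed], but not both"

(A) False, (B) False

Let R = "Ravi is on call" (True), U = "the garage is closed" (False), P = "the reagent is available" (False), S = "the coin landed heads" (False), Q = "the switch is on" (False).

(A): In symbols: (R iff (U nand P)) -> (S iff not (not Q -> S))

U nand P = False nand False = True
R iff (U nand P) = True iff True = True
not Q = not False = True
not Q -> S = True -> False = False
not (not Q -> S) = not False = True
S iff not (not Q -> S) = False iff True = False
(R iff (U nand P)) -> (S iff not (not Q -> S)) = True -> False = False
So (A) is false.

(B): Formalization: ((U nand S) xor (R -> not Q)) xor (not P nor U)

U nand S = False nand False = True
not Q = not False = True
R -> not Q = True -> True = True
(U nand S) xor (R -> not Q) = True xor True = False
not P = not False = True
not P nor U = True nor False = False
((U nand S) xor (R -> not Q)) xor (not P nor U) = False xor False = False
So (B) is false.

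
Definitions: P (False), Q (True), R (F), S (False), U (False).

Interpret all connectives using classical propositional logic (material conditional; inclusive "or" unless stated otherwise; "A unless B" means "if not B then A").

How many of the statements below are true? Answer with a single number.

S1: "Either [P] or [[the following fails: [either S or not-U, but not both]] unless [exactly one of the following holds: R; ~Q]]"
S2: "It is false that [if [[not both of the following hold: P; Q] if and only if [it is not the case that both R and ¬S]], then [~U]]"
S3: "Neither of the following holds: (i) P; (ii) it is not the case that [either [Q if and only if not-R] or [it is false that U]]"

1

S1: This is P or (not (S xor not U) or (R xor not Q)).

not U = not False = True
S xor not U = False xor True = True
not (S xor not U) = not True = False
not Q = not True = False
R xor not Q = False xor False = False
not (S xor not U) or (R xor not Q) = False or False = False
P or (not (S xor not U) or (R xor not Q)) = False or False = False
Hence S1 is false.

S2: In symbols: not (((P nand Q) iff (R nand not S)) -> not U)

P nand Q = False nand True = True
not S = not False = True
R nand not S = False nand True = True
(P nand Q) iff (R nand not S) = True iff True = True
not U = not False = True
((P nand Q) iff (R nand not S)) -> not U = True -> True = True
not (((P nand Q) iff (R nand not S)) -> not U) = not True = False
Hence S2 is false.

S3: Formalization: P nor not ((Q iff not R) or not U)

not R = not False = True
Q iff not R = True iff True = True
not U = not False = True
(Q iff not R) or not U = True or True = True
not ((Q iff not R) or not U) = not True = False
P nor not ((Q iff not R) or not U) = False nor False = True
Hence S3 is true.

Count: 1.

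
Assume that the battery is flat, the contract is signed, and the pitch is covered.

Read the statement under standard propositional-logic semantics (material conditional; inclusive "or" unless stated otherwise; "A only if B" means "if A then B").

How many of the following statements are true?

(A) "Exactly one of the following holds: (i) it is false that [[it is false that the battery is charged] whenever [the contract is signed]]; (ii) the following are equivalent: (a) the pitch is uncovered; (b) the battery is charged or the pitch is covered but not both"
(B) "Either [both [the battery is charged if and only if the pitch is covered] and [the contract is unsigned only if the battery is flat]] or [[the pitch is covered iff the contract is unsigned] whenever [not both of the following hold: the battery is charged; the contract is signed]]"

Let L = "the contract is signed" (T), N = "the battery is charged" (F), D = "the pitch is covered" (T).

(A): Parsed as ~(L -> ~N) xor (~D <-> (N xor D))

~N = ~F = T
L -> ~N = T -> T = T
~(L -> ~N) = ~T = F
~D = ~T = F
N xor D = F xor T = T
~D <-> (N xor D) = F <-> T = F
~(L -> ~N) xor (~D <-> (N xor D)) = F xor F = F
So (A) is false.

(B): Formalization: ((N <-> D) & (~L -> ~N)) | ((N nand L) -> (D <-> ~L))

N <-> D = F <-> T = F
~L = ~T = F
~N = ~F = T
~L -> ~N = F -> T = T
(N <-> D) & (~L -> ~N) = F & T = F
N nand L = F nand T = T
~L = ~T = F
D <-> ~L = T <-> F = F
(N nand L) -> (D <-> ~L) = T -> F = F
((N <-> D) & (~L -> ~N)) | ((N nand L) -> (D <-> ~L)) = F | F = F
Thus (B) is false.

True statements: 0 (none).

0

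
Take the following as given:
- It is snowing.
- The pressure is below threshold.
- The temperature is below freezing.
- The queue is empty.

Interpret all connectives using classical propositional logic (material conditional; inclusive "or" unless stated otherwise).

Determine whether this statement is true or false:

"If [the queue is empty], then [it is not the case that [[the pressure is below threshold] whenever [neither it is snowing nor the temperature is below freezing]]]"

Let S = "the queue is empty" (T), P = "it is snowing" (T), R = "the temperature is below freezing" (T), Q = "the pressure is above threshold" (F).
In symbols: S -> ~((P nor R) -> ~Q)

P nor R = T nor T = F
~Q = ~F = T
(P nor R) -> ~Q = F -> T = T
~((P nor R) -> ~Q) = ~T = F
S -> ~((P nor R) -> ~Q) = T -> F = F

False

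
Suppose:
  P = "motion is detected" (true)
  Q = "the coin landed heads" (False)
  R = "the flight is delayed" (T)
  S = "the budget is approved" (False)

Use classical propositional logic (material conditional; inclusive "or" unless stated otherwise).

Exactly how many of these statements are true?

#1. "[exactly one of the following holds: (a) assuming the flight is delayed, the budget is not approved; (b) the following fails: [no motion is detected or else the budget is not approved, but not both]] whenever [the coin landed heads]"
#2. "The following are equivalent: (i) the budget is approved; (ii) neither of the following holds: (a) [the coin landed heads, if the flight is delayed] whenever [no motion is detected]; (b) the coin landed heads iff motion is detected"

#1: Parsed as Q → ((R → ¬S) ⊕ ¬(¬P ⊕ ¬S))

¬S = ¬F = T
R → ¬S = T → T = T
¬P = ¬T = F
¬S = ¬F = T
¬P ⊕ ¬S = F ⊕ T = T
¬(¬P ⊕ ¬S) = ¬T = F
(R → ¬S) ⊕ ¬(¬P ⊕ ¬S) = T ⊕ F = T
Q → ((R → ¬S) ⊕ ¬(¬P ⊕ ¬S)) = F → T = T
Thus #1 is true.

#2: Parsed as S ↔ ((¬P → (R → Q)) ↓ (Q ↔ P))

¬P = ¬T = F
R → Q = T → F = F
¬P → (R → Q) = F → F = T
Q ↔ P = F ↔ T = F
(¬P → (R → Q)) ↓ (Q ↔ P) = T ↓ F = F
S ↔ ((¬P → (R → Q)) ↓ (Q ↔ P)) = F ↔ F = T
Thus #2 is true.

2 of the 2 statements are true.

2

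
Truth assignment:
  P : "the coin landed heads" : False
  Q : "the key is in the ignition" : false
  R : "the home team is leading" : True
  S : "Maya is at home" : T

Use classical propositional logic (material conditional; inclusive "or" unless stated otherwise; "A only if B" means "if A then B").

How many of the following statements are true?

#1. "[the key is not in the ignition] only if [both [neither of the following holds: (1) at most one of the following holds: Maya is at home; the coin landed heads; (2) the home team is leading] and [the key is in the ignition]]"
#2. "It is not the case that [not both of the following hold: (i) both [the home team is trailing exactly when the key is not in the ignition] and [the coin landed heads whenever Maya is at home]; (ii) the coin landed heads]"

0

#1: Parsed as ~Q -> (((S nand P) nor R) & Q)

~Q = ~F = T
S nand P = T nand F = T
(S nand P) nor R = T nor T = F
((S nand P) nor R) & Q = F & F = F
~Q -> (((S nand P) nor R) & Q) = T -> F = F
Thus #1 is false.

#2: This is ~(((~R <-> ~Q) & (S -> P)) nand P).

~R = ~T = F
~Q = ~F = T
~R <-> ~Q = F <-> T = F
S -> P = T -> F = F
(~R <-> ~Q) & (S -> P) = F & F = F
((~R <-> ~Q) & (S -> P)) nand P = F nand F = T
~(((~R <-> ~Q) & (S -> P)) nand P) = ~T = F
Thus #2 is false.

0 of the 2 statements are true (none).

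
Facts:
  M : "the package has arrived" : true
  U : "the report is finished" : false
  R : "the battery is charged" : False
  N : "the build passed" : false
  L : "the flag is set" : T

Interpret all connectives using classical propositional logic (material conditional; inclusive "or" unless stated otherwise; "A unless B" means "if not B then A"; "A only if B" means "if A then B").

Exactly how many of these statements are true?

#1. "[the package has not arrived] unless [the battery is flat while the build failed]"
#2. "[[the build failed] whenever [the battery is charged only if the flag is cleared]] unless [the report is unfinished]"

#1: This is ¬M ∨ (¬R ∧ ¬N).

¬M = ¬T = F
¬R = ¬F = T
¬N = ¬F = T
¬R ∧ ¬N = T ∧ T = T
¬M ∨ (¬R ∧ ¬N) = F ∨ T = T
Thus #1 is true.

#2: This is ((R → ¬L) → ¬N) ∨ ¬U.

¬L = ¬T = F
R → ¬L = F → F = T
¬N = ¬F = T
(R → ¬L) → ¬N = T → T = T
¬U = ¬F = T
((R → ¬L) → ¬N) ∨ ¬U = T ∨ T = T
So #2 is true.

True statements: 2 (#1, #2).

2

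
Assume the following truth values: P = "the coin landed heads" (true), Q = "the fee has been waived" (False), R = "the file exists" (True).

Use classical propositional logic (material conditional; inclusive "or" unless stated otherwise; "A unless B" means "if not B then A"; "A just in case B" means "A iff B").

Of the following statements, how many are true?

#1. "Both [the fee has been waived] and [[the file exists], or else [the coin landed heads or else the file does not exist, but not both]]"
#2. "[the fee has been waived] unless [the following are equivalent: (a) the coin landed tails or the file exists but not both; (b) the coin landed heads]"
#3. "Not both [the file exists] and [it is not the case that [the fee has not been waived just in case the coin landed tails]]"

1

#1: Parsed as Q and (R or (P xor not R))

not R = not True = False
P xor not R = True xor False = True
R or (P xor not R) = True or True = True
Q and (R or (P xor not R)) = False and True = False
Thus #1 is false.

#2: Parsed as Q or ((not P xor R) iff P)

not P = not True = False
not P xor R = False xor True = True
(not P xor R) iff P = True iff True = True
Q or ((not P xor R) iff P) = False or True = True
Thus #2 is true.

#3: Formalization: R nand not (not Q iff not P)

not Q = not False = True
not P = not True = False
not Q iff not P = True iff False = False
not (not Q iff not P) = not False = True
R nand not (not Q iff not P) = True nand True = False
So #3 is false.

True statements: 1 (#2).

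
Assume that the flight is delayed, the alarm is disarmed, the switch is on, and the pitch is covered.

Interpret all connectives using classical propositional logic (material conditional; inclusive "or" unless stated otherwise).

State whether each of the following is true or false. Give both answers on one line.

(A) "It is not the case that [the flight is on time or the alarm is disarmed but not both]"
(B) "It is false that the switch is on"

Let Q = "the flight is delayed" (T), W = "the alarm is armed" (F), V = "the switch is on" (T).

(A): This is ¬(¬Q ⊕ ¬W).

¬Q = ¬T = F
¬W = ¬F = T
¬Q ⊕ ¬W = F ⊕ T = T
¬(¬Q ⊕ ¬W) = ¬T = F
So (A) is false.

(B): Formalization: ¬V

¬V = ¬T = F
Hence (B) is false.

(A) F / (B) F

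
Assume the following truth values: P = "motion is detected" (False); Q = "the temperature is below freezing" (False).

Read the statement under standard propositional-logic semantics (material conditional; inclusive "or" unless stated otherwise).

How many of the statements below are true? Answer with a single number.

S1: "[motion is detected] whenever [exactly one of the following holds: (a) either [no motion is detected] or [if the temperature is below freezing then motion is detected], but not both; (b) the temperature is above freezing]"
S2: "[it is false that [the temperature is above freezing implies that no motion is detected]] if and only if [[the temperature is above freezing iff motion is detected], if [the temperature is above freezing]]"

S1: Formalization: ((~P xor (Q -> P)) xor ~Q) -> P

~P = ~F = T
Q -> P = F -> F = T
~P xor (Q -> P) = T xor T = F
~Q = ~F = T
(~P xor (Q -> P)) xor ~Q = F xor T = T
((~P xor (Q -> P)) xor ~Q) -> P = T -> F = F
So S1 is false.

S2: Formalization: ~(~Q -> ~P) <-> (~Q -> (~Q <-> P))

~Q = ~F = T
~P = ~F = T
~Q -> ~P = T -> T = T
~(~Q -> ~P) = ~T = F
~Q = ~F = T
~Q = ~F = T
~Q <-> P = T <-> F = F
~Q -> (~Q <-> P) = T -> F = F
~(~Q -> ~P) <-> (~Q -> (~Q <-> P)) = F <-> F = T
So S2 is true.

True statements: 1 (S2).

1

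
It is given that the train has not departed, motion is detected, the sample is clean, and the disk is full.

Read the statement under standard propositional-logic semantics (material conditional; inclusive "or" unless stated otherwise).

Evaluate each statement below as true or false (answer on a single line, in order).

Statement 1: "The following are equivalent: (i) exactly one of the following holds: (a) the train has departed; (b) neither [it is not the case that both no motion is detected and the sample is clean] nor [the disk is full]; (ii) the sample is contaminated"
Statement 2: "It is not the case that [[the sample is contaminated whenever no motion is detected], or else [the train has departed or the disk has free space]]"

Let M = "the train has departed" (F), N = "motion is detected" (T), Q = "the sample is contaminated" (F), G = "the disk is full" (T).

Statement 1: This is (M ⊕ ((¬N ↑ ¬Q) ↓ G)) ↔ Q.

¬N = ¬T = F
¬Q = ¬F = T
¬N ↑ ¬Q = F ↑ T = T
(¬N ↑ ¬Q) ↓ G = T ↓ T = F
M ⊕ ((¬N ↑ ¬Q) ↓ G) = F ⊕ F = F
(M ⊕ ((¬N ↑ ¬Q) ↓ G)) ↔ Q = F ↔ F = T
So Statement 1 is true.

Statement 2: This is ¬((¬N → Q) ∨ (M ∨ ¬G)).

¬N = ¬T = F
¬N → Q = F → F = T
¬G = ¬T = F
M ∨ ¬G = F ∨ F = F
(¬N → Q) ∨ (M ∨ ¬G) = T ∨ F = T
¬((¬N → Q) ∨ (M ∨ ¬G)) = ¬T = F
So Statement 2 is false.

Statement 1 True; Statement 2 False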